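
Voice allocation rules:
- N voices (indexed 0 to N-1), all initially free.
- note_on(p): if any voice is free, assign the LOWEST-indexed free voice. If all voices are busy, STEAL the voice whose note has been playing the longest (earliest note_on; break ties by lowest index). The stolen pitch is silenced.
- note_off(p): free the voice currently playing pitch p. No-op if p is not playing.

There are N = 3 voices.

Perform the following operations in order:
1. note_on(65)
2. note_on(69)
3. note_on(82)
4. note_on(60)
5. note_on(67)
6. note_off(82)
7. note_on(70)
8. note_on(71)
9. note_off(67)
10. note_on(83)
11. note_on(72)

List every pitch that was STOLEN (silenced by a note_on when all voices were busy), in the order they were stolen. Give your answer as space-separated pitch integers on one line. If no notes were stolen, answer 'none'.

Op 1: note_on(65): voice 0 is free -> assigned | voices=[65 - -]
Op 2: note_on(69): voice 1 is free -> assigned | voices=[65 69 -]
Op 3: note_on(82): voice 2 is free -> assigned | voices=[65 69 82]
Op 4: note_on(60): all voices busy, STEAL voice 0 (pitch 65, oldest) -> assign | voices=[60 69 82]
Op 5: note_on(67): all voices busy, STEAL voice 1 (pitch 69, oldest) -> assign | voices=[60 67 82]
Op 6: note_off(82): free voice 2 | voices=[60 67 -]
Op 7: note_on(70): voice 2 is free -> assigned | voices=[60 67 70]
Op 8: note_on(71): all voices busy, STEAL voice 0 (pitch 60, oldest) -> assign | voices=[71 67 70]
Op 9: note_off(67): free voice 1 | voices=[71 - 70]
Op 10: note_on(83): voice 1 is free -> assigned | voices=[71 83 70]
Op 11: note_on(72): all voices busy, STEAL voice 2 (pitch 70, oldest) -> assign | voices=[71 83 72]

Answer: 65 69 60 70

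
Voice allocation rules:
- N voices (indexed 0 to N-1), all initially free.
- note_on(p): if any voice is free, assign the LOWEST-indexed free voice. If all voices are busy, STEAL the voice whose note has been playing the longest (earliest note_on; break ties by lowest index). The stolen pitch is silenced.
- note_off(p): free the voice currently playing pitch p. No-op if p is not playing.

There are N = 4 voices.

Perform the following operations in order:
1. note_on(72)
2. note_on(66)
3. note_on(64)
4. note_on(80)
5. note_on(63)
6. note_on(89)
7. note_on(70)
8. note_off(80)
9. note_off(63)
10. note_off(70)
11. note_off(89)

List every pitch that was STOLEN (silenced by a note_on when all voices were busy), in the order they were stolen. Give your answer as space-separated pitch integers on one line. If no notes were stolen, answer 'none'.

Answer: 72 66 64

Derivation:
Op 1: note_on(72): voice 0 is free -> assigned | voices=[72 - - -]
Op 2: note_on(66): voice 1 is free -> assigned | voices=[72 66 - -]
Op 3: note_on(64): voice 2 is free -> assigned | voices=[72 66 64 -]
Op 4: note_on(80): voice 3 is free -> assigned | voices=[72 66 64 80]
Op 5: note_on(63): all voices busy, STEAL voice 0 (pitch 72, oldest) -> assign | voices=[63 66 64 80]
Op 6: note_on(89): all voices busy, STEAL voice 1 (pitch 66, oldest) -> assign | voices=[63 89 64 80]
Op 7: note_on(70): all voices busy, STEAL voice 2 (pitch 64, oldest) -> assign | voices=[63 89 70 80]
Op 8: note_off(80): free voice 3 | voices=[63 89 70 -]
Op 9: note_off(63): free voice 0 | voices=[- 89 70 -]
Op 10: note_off(70): free voice 2 | voices=[- 89 - -]
Op 11: note_off(89): free voice 1 | voices=[- - - -]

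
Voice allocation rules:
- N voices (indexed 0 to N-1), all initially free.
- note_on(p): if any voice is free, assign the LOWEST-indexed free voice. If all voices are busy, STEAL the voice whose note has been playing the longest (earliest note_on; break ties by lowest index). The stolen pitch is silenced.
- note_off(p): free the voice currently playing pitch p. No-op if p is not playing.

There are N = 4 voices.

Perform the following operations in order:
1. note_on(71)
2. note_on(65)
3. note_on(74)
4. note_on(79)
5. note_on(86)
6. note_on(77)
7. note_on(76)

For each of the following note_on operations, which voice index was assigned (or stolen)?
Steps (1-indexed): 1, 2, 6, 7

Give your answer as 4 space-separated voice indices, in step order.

Answer: 0 1 1 2

Derivation:
Op 1: note_on(71): voice 0 is free -> assigned | voices=[71 - - -]
Op 2: note_on(65): voice 1 is free -> assigned | voices=[71 65 - -]
Op 3: note_on(74): voice 2 is free -> assigned | voices=[71 65 74 -]
Op 4: note_on(79): voice 3 is free -> assigned | voices=[71 65 74 79]
Op 5: note_on(86): all voices busy, STEAL voice 0 (pitch 71, oldest) -> assign | voices=[86 65 74 79]
Op 6: note_on(77): all voices busy, STEAL voice 1 (pitch 65, oldest) -> assign | voices=[86 77 74 79]
Op 7: note_on(76): all voices busy, STEAL voice 2 (pitch 74, oldest) -> assign | voices=[86 77 76 79]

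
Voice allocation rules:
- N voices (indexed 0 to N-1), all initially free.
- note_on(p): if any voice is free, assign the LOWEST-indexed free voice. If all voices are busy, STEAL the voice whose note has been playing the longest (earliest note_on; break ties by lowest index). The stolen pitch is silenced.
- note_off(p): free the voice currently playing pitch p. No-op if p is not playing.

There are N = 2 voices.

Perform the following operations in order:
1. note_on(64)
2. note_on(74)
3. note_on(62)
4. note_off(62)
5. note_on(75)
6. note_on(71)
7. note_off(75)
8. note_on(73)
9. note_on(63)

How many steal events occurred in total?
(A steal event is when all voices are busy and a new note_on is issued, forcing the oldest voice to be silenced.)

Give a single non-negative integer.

Op 1: note_on(64): voice 0 is free -> assigned | voices=[64 -]
Op 2: note_on(74): voice 1 is free -> assigned | voices=[64 74]
Op 3: note_on(62): all voices busy, STEAL voice 0 (pitch 64, oldest) -> assign | voices=[62 74]
Op 4: note_off(62): free voice 0 | voices=[- 74]
Op 5: note_on(75): voice 0 is free -> assigned | voices=[75 74]
Op 6: note_on(71): all voices busy, STEAL voice 1 (pitch 74, oldest) -> assign | voices=[75 71]
Op 7: note_off(75): free voice 0 | voices=[- 71]
Op 8: note_on(73): voice 0 is free -> assigned | voices=[73 71]
Op 9: note_on(63): all voices busy, STEAL voice 1 (pitch 71, oldest) -> assign | voices=[73 63]

Answer: 3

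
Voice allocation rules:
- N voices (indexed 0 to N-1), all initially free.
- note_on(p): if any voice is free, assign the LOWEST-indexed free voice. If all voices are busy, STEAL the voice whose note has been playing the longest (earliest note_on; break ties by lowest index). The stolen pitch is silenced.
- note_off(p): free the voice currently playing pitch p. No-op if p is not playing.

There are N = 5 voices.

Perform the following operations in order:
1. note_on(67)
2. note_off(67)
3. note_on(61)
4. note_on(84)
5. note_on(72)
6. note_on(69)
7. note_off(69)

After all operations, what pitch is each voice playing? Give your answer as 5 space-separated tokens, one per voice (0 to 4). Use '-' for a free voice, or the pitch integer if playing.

Answer: 61 84 72 - -

Derivation:
Op 1: note_on(67): voice 0 is free -> assigned | voices=[67 - - - -]
Op 2: note_off(67): free voice 0 | voices=[- - - - -]
Op 3: note_on(61): voice 0 is free -> assigned | voices=[61 - - - -]
Op 4: note_on(84): voice 1 is free -> assigned | voices=[61 84 - - -]
Op 5: note_on(72): voice 2 is free -> assigned | voices=[61 84 72 - -]
Op 6: note_on(69): voice 3 is free -> assigned | voices=[61 84 72 69 -]
Op 7: note_off(69): free voice 3 | voices=[61 84 72 - -]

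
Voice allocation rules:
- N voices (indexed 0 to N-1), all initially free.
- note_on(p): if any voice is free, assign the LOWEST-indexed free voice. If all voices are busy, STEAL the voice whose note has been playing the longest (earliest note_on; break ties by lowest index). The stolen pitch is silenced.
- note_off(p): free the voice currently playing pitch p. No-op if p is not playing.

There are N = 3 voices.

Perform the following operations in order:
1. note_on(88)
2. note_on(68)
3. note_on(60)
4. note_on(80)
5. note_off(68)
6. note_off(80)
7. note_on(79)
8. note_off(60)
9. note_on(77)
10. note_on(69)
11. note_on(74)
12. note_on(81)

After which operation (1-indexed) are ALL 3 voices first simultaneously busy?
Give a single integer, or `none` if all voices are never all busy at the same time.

Op 1: note_on(88): voice 0 is free -> assigned | voices=[88 - -]
Op 2: note_on(68): voice 1 is free -> assigned | voices=[88 68 -]
Op 3: note_on(60): voice 2 is free -> assigned | voices=[88 68 60]
Op 4: note_on(80): all voices busy, STEAL voice 0 (pitch 88, oldest) -> assign | voices=[80 68 60]
Op 5: note_off(68): free voice 1 | voices=[80 - 60]
Op 6: note_off(80): free voice 0 | voices=[- - 60]
Op 7: note_on(79): voice 0 is free -> assigned | voices=[79 - 60]
Op 8: note_off(60): free voice 2 | voices=[79 - -]
Op 9: note_on(77): voice 1 is free -> assigned | voices=[79 77 -]
Op 10: note_on(69): voice 2 is free -> assigned | voices=[79 77 69]
Op 11: note_on(74): all voices busy, STEAL voice 0 (pitch 79, oldest) -> assign | voices=[74 77 69]
Op 12: note_on(81): all voices busy, STEAL voice 1 (pitch 77, oldest) -> assign | voices=[74 81 69]

Answer: 3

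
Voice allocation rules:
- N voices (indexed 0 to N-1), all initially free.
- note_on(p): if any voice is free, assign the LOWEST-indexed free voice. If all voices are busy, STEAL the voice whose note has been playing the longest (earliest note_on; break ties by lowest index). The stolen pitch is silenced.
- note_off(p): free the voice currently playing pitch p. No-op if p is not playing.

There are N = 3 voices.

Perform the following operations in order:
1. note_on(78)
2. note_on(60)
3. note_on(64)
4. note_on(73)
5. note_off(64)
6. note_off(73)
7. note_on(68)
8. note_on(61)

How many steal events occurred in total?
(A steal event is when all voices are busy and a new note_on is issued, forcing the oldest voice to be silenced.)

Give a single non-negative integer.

Op 1: note_on(78): voice 0 is free -> assigned | voices=[78 - -]
Op 2: note_on(60): voice 1 is free -> assigned | voices=[78 60 -]
Op 3: note_on(64): voice 2 is free -> assigned | voices=[78 60 64]
Op 4: note_on(73): all voices busy, STEAL voice 0 (pitch 78, oldest) -> assign | voices=[73 60 64]
Op 5: note_off(64): free voice 2 | voices=[73 60 -]
Op 6: note_off(73): free voice 0 | voices=[- 60 -]
Op 7: note_on(68): voice 0 is free -> assigned | voices=[68 60 -]
Op 8: note_on(61): voice 2 is free -> assigned | voices=[68 60 61]

Answer: 1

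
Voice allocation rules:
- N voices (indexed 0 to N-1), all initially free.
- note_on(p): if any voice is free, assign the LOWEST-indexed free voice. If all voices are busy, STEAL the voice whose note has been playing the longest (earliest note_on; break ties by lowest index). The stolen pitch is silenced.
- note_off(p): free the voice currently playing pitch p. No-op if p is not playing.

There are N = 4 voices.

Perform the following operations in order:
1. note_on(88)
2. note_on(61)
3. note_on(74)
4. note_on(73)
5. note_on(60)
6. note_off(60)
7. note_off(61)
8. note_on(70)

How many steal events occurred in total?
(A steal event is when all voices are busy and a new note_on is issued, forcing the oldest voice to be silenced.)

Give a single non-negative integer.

Op 1: note_on(88): voice 0 is free -> assigned | voices=[88 - - -]
Op 2: note_on(61): voice 1 is free -> assigned | voices=[88 61 - -]
Op 3: note_on(74): voice 2 is free -> assigned | voices=[88 61 74 -]
Op 4: note_on(73): voice 3 is free -> assigned | voices=[88 61 74 73]
Op 5: note_on(60): all voices busy, STEAL voice 0 (pitch 88, oldest) -> assign | voices=[60 61 74 73]
Op 6: note_off(60): free voice 0 | voices=[- 61 74 73]
Op 7: note_off(61): free voice 1 | voices=[- - 74 73]
Op 8: note_on(70): voice 0 is free -> assigned | voices=[70 - 74 73]

Answer: 1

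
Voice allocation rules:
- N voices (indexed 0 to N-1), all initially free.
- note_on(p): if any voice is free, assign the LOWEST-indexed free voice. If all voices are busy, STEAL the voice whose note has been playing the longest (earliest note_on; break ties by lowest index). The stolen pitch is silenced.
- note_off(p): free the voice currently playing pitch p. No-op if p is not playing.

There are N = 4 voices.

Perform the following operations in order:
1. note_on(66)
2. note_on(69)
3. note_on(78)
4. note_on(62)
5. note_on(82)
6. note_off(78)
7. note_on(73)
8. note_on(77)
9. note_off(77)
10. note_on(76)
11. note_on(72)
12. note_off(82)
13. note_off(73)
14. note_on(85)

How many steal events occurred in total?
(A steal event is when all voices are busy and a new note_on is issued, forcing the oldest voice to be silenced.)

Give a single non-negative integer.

Answer: 3

Derivation:
Op 1: note_on(66): voice 0 is free -> assigned | voices=[66 - - -]
Op 2: note_on(69): voice 1 is free -> assigned | voices=[66 69 - -]
Op 3: note_on(78): voice 2 is free -> assigned | voices=[66 69 78 -]
Op 4: note_on(62): voice 3 is free -> assigned | voices=[66 69 78 62]
Op 5: note_on(82): all voices busy, STEAL voice 0 (pitch 66, oldest) -> assign | voices=[82 69 78 62]
Op 6: note_off(78): free voice 2 | voices=[82 69 - 62]
Op 7: note_on(73): voice 2 is free -> assigned | voices=[82 69 73 62]
Op 8: note_on(77): all voices busy, STEAL voice 1 (pitch 69, oldest) -> assign | voices=[82 77 73 62]
Op 9: note_off(77): free voice 1 | voices=[82 - 73 62]
Op 10: note_on(76): voice 1 is free -> assigned | voices=[82 76 73 62]
Op 11: note_on(72): all voices busy, STEAL voice 3 (pitch 62, oldest) -> assign | voices=[82 76 73 72]
Op 12: note_off(82): free voice 0 | voices=[- 76 73 72]
Op 13: note_off(73): free voice 2 | voices=[- 76 - 72]
Op 14: note_on(85): voice 0 is free -> assigned | voices=[85 76 - 72]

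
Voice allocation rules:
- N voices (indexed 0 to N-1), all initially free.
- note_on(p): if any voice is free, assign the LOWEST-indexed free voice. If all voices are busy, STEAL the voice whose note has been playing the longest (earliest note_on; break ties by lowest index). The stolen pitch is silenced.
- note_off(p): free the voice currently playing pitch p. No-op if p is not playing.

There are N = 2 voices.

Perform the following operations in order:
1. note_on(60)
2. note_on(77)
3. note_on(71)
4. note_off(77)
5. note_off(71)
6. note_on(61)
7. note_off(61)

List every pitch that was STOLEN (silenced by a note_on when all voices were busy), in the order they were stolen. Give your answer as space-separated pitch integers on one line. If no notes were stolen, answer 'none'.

Answer: 60

Derivation:
Op 1: note_on(60): voice 0 is free -> assigned | voices=[60 -]
Op 2: note_on(77): voice 1 is free -> assigned | voices=[60 77]
Op 3: note_on(71): all voices busy, STEAL voice 0 (pitch 60, oldest) -> assign | voices=[71 77]
Op 4: note_off(77): free voice 1 | voices=[71 -]
Op 5: note_off(71): free voice 0 | voices=[- -]
Op 6: note_on(61): voice 0 is free -> assigned | voices=[61 -]
Op 7: note_off(61): free voice 0 | voices=[- -]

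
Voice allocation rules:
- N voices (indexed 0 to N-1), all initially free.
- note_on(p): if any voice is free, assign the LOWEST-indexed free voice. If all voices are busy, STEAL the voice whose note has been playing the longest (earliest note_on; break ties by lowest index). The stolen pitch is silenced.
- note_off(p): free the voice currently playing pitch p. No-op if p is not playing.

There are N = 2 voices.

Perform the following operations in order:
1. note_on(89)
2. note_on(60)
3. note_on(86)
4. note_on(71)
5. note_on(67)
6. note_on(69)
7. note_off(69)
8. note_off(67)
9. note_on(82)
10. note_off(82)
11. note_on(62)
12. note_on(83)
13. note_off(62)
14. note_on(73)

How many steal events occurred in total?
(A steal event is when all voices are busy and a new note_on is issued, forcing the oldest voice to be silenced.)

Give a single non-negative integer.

Op 1: note_on(89): voice 0 is free -> assigned | voices=[89 -]
Op 2: note_on(60): voice 1 is free -> assigned | voices=[89 60]
Op 3: note_on(86): all voices busy, STEAL voice 0 (pitch 89, oldest) -> assign | voices=[86 60]
Op 4: note_on(71): all voices busy, STEAL voice 1 (pitch 60, oldest) -> assign | voices=[86 71]
Op 5: note_on(67): all voices busy, STEAL voice 0 (pitch 86, oldest) -> assign | voices=[67 71]
Op 6: note_on(69): all voices busy, STEAL voice 1 (pitch 71, oldest) -> assign | voices=[67 69]
Op 7: note_off(69): free voice 1 | voices=[67 -]
Op 8: note_off(67): free voice 0 | voices=[- -]
Op 9: note_on(82): voice 0 is free -> assigned | voices=[82 -]
Op 10: note_off(82): free voice 0 | voices=[- -]
Op 11: note_on(62): voice 0 is free -> assigned | voices=[62 -]
Op 12: note_on(83): voice 1 is free -> assigned | voices=[62 83]
Op 13: note_off(62): free voice 0 | voices=[- 83]
Op 14: note_on(73): voice 0 is free -> assigned | voices=[73 83]

Answer: 4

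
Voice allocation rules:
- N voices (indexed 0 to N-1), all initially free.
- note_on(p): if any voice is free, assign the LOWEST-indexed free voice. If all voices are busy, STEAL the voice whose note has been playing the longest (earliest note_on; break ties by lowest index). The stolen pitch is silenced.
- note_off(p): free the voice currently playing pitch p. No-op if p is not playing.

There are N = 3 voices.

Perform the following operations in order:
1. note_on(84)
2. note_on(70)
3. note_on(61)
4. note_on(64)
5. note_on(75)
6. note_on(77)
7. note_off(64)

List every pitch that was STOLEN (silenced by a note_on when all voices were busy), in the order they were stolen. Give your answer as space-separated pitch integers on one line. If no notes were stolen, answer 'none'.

Answer: 84 70 61

Derivation:
Op 1: note_on(84): voice 0 is free -> assigned | voices=[84 - -]
Op 2: note_on(70): voice 1 is free -> assigned | voices=[84 70 -]
Op 3: note_on(61): voice 2 is free -> assigned | voices=[84 70 61]
Op 4: note_on(64): all voices busy, STEAL voice 0 (pitch 84, oldest) -> assign | voices=[64 70 61]
Op 5: note_on(75): all voices busy, STEAL voice 1 (pitch 70, oldest) -> assign | voices=[64 75 61]
Op 6: note_on(77): all voices busy, STEAL voice 2 (pitch 61, oldest) -> assign | voices=[64 75 77]
Op 7: note_off(64): free voice 0 | voices=[- 75 77]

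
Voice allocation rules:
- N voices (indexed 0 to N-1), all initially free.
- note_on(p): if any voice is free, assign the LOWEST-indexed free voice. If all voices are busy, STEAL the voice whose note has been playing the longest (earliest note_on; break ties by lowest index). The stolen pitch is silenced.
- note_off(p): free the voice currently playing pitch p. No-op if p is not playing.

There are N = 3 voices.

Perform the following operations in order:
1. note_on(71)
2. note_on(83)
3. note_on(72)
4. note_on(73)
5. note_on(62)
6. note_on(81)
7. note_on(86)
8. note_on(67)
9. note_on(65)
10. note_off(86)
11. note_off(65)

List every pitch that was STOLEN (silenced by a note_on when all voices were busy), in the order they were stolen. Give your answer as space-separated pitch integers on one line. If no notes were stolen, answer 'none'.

Op 1: note_on(71): voice 0 is free -> assigned | voices=[71 - -]
Op 2: note_on(83): voice 1 is free -> assigned | voices=[71 83 -]
Op 3: note_on(72): voice 2 is free -> assigned | voices=[71 83 72]
Op 4: note_on(73): all voices busy, STEAL voice 0 (pitch 71, oldest) -> assign | voices=[73 83 72]
Op 5: note_on(62): all voices busy, STEAL voice 1 (pitch 83, oldest) -> assign | voices=[73 62 72]
Op 6: note_on(81): all voices busy, STEAL voice 2 (pitch 72, oldest) -> assign | voices=[73 62 81]
Op 7: note_on(86): all voices busy, STEAL voice 0 (pitch 73, oldest) -> assign | voices=[86 62 81]
Op 8: note_on(67): all voices busy, STEAL voice 1 (pitch 62, oldest) -> assign | voices=[86 67 81]
Op 9: note_on(65): all voices busy, STEAL voice 2 (pitch 81, oldest) -> assign | voices=[86 67 65]
Op 10: note_off(86): free voice 0 | voices=[- 67 65]
Op 11: note_off(65): free voice 2 | voices=[- 67 -]

Answer: 71 83 72 73 62 81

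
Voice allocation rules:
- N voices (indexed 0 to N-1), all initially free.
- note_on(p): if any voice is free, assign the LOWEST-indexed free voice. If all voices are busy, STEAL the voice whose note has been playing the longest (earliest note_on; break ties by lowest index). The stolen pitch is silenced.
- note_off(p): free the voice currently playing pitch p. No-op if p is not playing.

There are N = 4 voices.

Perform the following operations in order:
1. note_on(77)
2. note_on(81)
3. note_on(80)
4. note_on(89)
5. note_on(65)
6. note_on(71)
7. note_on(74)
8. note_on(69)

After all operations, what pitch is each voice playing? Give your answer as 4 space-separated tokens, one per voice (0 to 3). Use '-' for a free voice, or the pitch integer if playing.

Op 1: note_on(77): voice 0 is free -> assigned | voices=[77 - - -]
Op 2: note_on(81): voice 1 is free -> assigned | voices=[77 81 - -]
Op 3: note_on(80): voice 2 is free -> assigned | voices=[77 81 80 -]
Op 4: note_on(89): voice 3 is free -> assigned | voices=[77 81 80 89]
Op 5: note_on(65): all voices busy, STEAL voice 0 (pitch 77, oldest) -> assign | voices=[65 81 80 89]
Op 6: note_on(71): all voices busy, STEAL voice 1 (pitch 81, oldest) -> assign | voices=[65 71 80 89]
Op 7: note_on(74): all voices busy, STEAL voice 2 (pitch 80, oldest) -> assign | voices=[65 71 74 89]
Op 8: note_on(69): all voices busy, STEAL voice 3 (pitch 89, oldest) -> assign | voices=[65 71 74 69]

Answer: 65 71 74 69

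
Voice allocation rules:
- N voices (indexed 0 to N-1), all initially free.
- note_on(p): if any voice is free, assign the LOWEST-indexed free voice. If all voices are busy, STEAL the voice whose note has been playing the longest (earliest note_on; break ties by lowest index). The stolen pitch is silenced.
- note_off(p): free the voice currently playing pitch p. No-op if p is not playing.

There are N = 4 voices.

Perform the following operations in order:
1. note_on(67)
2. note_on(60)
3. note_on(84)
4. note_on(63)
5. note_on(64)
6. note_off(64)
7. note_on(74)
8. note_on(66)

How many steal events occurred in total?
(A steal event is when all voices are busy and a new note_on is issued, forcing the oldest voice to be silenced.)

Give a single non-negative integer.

Answer: 2

Derivation:
Op 1: note_on(67): voice 0 is free -> assigned | voices=[67 - - -]
Op 2: note_on(60): voice 1 is free -> assigned | voices=[67 60 - -]
Op 3: note_on(84): voice 2 is free -> assigned | voices=[67 60 84 -]
Op 4: note_on(63): voice 3 is free -> assigned | voices=[67 60 84 63]
Op 5: note_on(64): all voices busy, STEAL voice 0 (pitch 67, oldest) -> assign | voices=[64 60 84 63]
Op 6: note_off(64): free voice 0 | voices=[- 60 84 63]
Op 7: note_on(74): voice 0 is free -> assigned | voices=[74 60 84 63]
Op 8: note_on(66): all voices busy, STEAL voice 1 (pitch 60, oldest) -> assign | voices=[74 66 84 63]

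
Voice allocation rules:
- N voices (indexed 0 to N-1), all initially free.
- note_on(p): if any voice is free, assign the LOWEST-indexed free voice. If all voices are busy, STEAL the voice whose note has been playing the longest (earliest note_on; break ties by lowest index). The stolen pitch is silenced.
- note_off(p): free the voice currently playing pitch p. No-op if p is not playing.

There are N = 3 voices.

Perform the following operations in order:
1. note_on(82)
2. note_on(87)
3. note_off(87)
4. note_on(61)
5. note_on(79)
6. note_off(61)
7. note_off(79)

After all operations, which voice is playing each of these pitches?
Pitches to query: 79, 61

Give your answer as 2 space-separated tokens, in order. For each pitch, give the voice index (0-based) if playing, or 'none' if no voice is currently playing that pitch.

Op 1: note_on(82): voice 0 is free -> assigned | voices=[82 - -]
Op 2: note_on(87): voice 1 is free -> assigned | voices=[82 87 -]
Op 3: note_off(87): free voice 1 | voices=[82 - -]
Op 4: note_on(61): voice 1 is free -> assigned | voices=[82 61 -]
Op 5: note_on(79): voice 2 is free -> assigned | voices=[82 61 79]
Op 6: note_off(61): free voice 1 | voices=[82 - 79]
Op 7: note_off(79): free voice 2 | voices=[82 - -]

Answer: none none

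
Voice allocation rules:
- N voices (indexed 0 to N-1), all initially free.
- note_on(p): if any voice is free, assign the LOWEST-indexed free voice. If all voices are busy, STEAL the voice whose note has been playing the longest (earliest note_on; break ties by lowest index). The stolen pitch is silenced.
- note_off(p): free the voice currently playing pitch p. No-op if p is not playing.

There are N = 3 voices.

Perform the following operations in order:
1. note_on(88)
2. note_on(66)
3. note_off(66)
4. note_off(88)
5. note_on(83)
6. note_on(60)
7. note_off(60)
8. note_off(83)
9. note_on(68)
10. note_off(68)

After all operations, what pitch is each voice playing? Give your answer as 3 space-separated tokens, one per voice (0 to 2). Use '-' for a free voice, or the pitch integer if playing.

Answer: - - -

Derivation:
Op 1: note_on(88): voice 0 is free -> assigned | voices=[88 - -]
Op 2: note_on(66): voice 1 is free -> assigned | voices=[88 66 -]
Op 3: note_off(66): free voice 1 | voices=[88 - -]
Op 4: note_off(88): free voice 0 | voices=[- - -]
Op 5: note_on(83): voice 0 is free -> assigned | voices=[83 - -]
Op 6: note_on(60): voice 1 is free -> assigned | voices=[83 60 -]
Op 7: note_off(60): free voice 1 | voices=[83 - -]
Op 8: note_off(83): free voice 0 | voices=[- - -]
Op 9: note_on(68): voice 0 is free -> assigned | voices=[68 - -]
Op 10: note_off(68): free voice 0 | voices=[- - -]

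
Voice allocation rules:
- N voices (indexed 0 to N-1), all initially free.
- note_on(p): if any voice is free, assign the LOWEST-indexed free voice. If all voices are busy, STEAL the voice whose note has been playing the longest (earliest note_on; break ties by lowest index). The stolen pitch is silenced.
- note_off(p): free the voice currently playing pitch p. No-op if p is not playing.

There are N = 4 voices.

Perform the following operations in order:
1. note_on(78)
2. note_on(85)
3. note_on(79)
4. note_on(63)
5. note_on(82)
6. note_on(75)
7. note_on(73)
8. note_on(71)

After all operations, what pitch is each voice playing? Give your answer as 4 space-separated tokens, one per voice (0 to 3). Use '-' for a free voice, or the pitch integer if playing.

Op 1: note_on(78): voice 0 is free -> assigned | voices=[78 - - -]
Op 2: note_on(85): voice 1 is free -> assigned | voices=[78 85 - -]
Op 3: note_on(79): voice 2 is free -> assigned | voices=[78 85 79 -]
Op 4: note_on(63): voice 3 is free -> assigned | voices=[78 85 79 63]
Op 5: note_on(82): all voices busy, STEAL voice 0 (pitch 78, oldest) -> assign | voices=[82 85 79 63]
Op 6: note_on(75): all voices busy, STEAL voice 1 (pitch 85, oldest) -> assign | voices=[82 75 79 63]
Op 7: note_on(73): all voices busy, STEAL voice 2 (pitch 79, oldest) -> assign | voices=[82 75 73 63]
Op 8: note_on(71): all voices busy, STEAL voice 3 (pitch 63, oldest) -> assign | voices=[82 75 73 71]

Answer: 82 75 73 71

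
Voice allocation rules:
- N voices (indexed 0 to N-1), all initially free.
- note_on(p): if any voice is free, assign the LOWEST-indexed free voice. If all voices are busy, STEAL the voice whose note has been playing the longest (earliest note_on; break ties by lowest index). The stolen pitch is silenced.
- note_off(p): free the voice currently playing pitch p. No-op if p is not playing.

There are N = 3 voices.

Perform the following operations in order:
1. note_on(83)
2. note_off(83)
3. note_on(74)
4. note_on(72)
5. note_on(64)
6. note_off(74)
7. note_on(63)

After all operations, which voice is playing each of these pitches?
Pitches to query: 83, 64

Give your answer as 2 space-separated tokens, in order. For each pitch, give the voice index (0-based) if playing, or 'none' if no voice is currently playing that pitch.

Answer: none 2

Derivation:
Op 1: note_on(83): voice 0 is free -> assigned | voices=[83 - -]
Op 2: note_off(83): free voice 0 | voices=[- - -]
Op 3: note_on(74): voice 0 is free -> assigned | voices=[74 - -]
Op 4: note_on(72): voice 1 is free -> assigned | voices=[74 72 -]
Op 5: note_on(64): voice 2 is free -> assigned | voices=[74 72 64]
Op 6: note_off(74): free voice 0 | voices=[- 72 64]
Op 7: note_on(63): voice 0 is free -> assigned | voices=[63 72 64]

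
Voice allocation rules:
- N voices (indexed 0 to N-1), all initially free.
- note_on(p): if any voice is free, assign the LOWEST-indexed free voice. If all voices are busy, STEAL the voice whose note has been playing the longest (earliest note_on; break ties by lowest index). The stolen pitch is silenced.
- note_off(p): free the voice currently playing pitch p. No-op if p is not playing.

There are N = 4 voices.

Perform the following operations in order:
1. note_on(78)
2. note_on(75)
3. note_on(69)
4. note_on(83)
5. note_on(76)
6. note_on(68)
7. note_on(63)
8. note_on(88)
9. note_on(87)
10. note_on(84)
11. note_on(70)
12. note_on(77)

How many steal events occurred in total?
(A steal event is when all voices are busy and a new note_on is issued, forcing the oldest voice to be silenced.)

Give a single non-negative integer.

Answer: 8

Derivation:
Op 1: note_on(78): voice 0 is free -> assigned | voices=[78 - - -]
Op 2: note_on(75): voice 1 is free -> assigned | voices=[78 75 - -]
Op 3: note_on(69): voice 2 is free -> assigned | voices=[78 75 69 -]
Op 4: note_on(83): voice 3 is free -> assigned | voices=[78 75 69 83]
Op 5: note_on(76): all voices busy, STEAL voice 0 (pitch 78, oldest) -> assign | voices=[76 75 69 83]
Op 6: note_on(68): all voices busy, STEAL voice 1 (pitch 75, oldest) -> assign | voices=[76 68 69 83]
Op 7: note_on(63): all voices busy, STEAL voice 2 (pitch 69, oldest) -> assign | voices=[76 68 63 83]
Op 8: note_on(88): all voices busy, STEAL voice 3 (pitch 83, oldest) -> assign | voices=[76 68 63 88]
Op 9: note_on(87): all voices busy, STEAL voice 0 (pitch 76, oldest) -> assign | voices=[87 68 63 88]
Op 10: note_on(84): all voices busy, STEAL voice 1 (pitch 68, oldest) -> assign | voices=[87 84 63 88]
Op 11: note_on(70): all voices busy, STEAL voice 2 (pitch 63, oldest) -> assign | voices=[87 84 70 88]
Op 12: note_on(77): all voices busy, STEAL voice 3 (pitch 88, oldest) -> assign | voices=[87 84 70 77]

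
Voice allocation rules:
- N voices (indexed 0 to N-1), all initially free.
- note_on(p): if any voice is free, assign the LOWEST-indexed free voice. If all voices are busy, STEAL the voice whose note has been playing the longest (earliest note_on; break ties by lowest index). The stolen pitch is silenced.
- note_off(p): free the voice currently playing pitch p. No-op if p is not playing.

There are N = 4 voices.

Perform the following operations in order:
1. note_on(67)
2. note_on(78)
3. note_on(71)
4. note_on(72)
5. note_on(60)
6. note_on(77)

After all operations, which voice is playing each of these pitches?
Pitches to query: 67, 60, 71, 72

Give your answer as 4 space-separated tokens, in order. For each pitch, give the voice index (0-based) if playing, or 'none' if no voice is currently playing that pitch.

Op 1: note_on(67): voice 0 is free -> assigned | voices=[67 - - -]
Op 2: note_on(78): voice 1 is free -> assigned | voices=[67 78 - -]
Op 3: note_on(71): voice 2 is free -> assigned | voices=[67 78 71 -]
Op 4: note_on(72): voice 3 is free -> assigned | voices=[67 78 71 72]
Op 5: note_on(60): all voices busy, STEAL voice 0 (pitch 67, oldest) -> assign | voices=[60 78 71 72]
Op 6: note_on(77): all voices busy, STEAL voice 1 (pitch 78, oldest) -> assign | voices=[60 77 71 72]

Answer: none 0 2 3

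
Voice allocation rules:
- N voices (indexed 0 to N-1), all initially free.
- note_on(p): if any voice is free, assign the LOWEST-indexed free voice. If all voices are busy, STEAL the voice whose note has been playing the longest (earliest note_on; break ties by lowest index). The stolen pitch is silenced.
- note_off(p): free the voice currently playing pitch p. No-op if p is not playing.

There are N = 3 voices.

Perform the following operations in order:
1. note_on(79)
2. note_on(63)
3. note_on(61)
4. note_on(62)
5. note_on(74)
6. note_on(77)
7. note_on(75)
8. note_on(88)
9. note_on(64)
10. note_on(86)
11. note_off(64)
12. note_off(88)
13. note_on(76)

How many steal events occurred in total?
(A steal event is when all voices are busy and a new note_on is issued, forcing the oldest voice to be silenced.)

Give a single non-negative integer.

Op 1: note_on(79): voice 0 is free -> assigned | voices=[79 - -]
Op 2: note_on(63): voice 1 is free -> assigned | voices=[79 63 -]
Op 3: note_on(61): voice 2 is free -> assigned | voices=[79 63 61]
Op 4: note_on(62): all voices busy, STEAL voice 0 (pitch 79, oldest) -> assign | voices=[62 63 61]
Op 5: note_on(74): all voices busy, STEAL voice 1 (pitch 63, oldest) -> assign | voices=[62 74 61]
Op 6: note_on(77): all voices busy, STEAL voice 2 (pitch 61, oldest) -> assign | voices=[62 74 77]
Op 7: note_on(75): all voices busy, STEAL voice 0 (pitch 62, oldest) -> assign | voices=[75 74 77]
Op 8: note_on(88): all voices busy, STEAL voice 1 (pitch 74, oldest) -> assign | voices=[75 88 77]
Op 9: note_on(64): all voices busy, STEAL voice 2 (pitch 77, oldest) -> assign | voices=[75 88 64]
Op 10: note_on(86): all voices busy, STEAL voice 0 (pitch 75, oldest) -> assign | voices=[86 88 64]
Op 11: note_off(64): free voice 2 | voices=[86 88 -]
Op 12: note_off(88): free voice 1 | voices=[86 - -]
Op 13: note_on(76): voice 1 is free -> assigned | voices=[86 76 -]

Answer: 7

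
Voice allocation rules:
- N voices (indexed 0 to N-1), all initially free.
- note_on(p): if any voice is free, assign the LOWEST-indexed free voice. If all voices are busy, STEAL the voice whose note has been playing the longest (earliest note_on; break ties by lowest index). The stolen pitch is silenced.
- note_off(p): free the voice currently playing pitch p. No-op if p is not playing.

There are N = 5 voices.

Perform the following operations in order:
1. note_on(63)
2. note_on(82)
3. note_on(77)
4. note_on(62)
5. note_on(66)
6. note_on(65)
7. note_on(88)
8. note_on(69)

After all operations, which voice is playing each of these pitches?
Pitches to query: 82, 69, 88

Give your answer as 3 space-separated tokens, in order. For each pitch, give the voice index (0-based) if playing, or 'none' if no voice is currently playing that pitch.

Answer: none 2 1

Derivation:
Op 1: note_on(63): voice 0 is free -> assigned | voices=[63 - - - -]
Op 2: note_on(82): voice 1 is free -> assigned | voices=[63 82 - - -]
Op 3: note_on(77): voice 2 is free -> assigned | voices=[63 82 77 - -]
Op 4: note_on(62): voice 3 is free -> assigned | voices=[63 82 77 62 -]
Op 5: note_on(66): voice 4 is free -> assigned | voices=[63 82 77 62 66]
Op 6: note_on(65): all voices busy, STEAL voice 0 (pitch 63, oldest) -> assign | voices=[65 82 77 62 66]
Op 7: note_on(88): all voices busy, STEAL voice 1 (pitch 82, oldest) -> assign | voices=[65 88 77 62 66]
Op 8: note_on(69): all voices busy, STEAL voice 2 (pitch 77, oldest) -> assign | voices=[65 88 69 62 66]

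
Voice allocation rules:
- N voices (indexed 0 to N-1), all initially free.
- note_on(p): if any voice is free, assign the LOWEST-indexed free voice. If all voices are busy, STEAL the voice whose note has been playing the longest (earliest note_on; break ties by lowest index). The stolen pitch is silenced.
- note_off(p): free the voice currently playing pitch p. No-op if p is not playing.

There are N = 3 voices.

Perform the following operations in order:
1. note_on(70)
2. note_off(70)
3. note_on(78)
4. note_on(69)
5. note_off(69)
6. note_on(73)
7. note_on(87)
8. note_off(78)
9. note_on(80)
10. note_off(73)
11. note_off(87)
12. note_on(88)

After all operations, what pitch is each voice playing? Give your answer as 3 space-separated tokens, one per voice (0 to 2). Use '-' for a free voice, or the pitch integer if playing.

Answer: 80 88 -

Derivation:
Op 1: note_on(70): voice 0 is free -> assigned | voices=[70 - -]
Op 2: note_off(70): free voice 0 | voices=[- - -]
Op 3: note_on(78): voice 0 is free -> assigned | voices=[78 - -]
Op 4: note_on(69): voice 1 is free -> assigned | voices=[78 69 -]
Op 5: note_off(69): free voice 1 | voices=[78 - -]
Op 6: note_on(73): voice 1 is free -> assigned | voices=[78 73 -]
Op 7: note_on(87): voice 2 is free -> assigned | voices=[78 73 87]
Op 8: note_off(78): free voice 0 | voices=[- 73 87]
Op 9: note_on(80): voice 0 is free -> assigned | voices=[80 73 87]
Op 10: note_off(73): free voice 1 | voices=[80 - 87]
Op 11: note_off(87): free voice 2 | voices=[80 - -]
Op 12: note_on(88): voice 1 is free -> assigned | voices=[80 88 -]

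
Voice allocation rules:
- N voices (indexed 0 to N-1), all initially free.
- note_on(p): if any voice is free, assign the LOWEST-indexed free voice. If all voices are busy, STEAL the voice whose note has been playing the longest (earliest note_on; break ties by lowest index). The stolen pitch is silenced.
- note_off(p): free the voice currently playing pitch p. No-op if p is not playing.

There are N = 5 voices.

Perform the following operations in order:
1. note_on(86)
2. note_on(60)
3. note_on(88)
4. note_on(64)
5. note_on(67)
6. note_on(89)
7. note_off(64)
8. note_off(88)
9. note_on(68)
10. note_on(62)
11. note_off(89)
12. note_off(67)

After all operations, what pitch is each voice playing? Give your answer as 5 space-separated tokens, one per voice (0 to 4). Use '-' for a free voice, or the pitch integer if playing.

Answer: - 60 68 62 -

Derivation:
Op 1: note_on(86): voice 0 is free -> assigned | voices=[86 - - - -]
Op 2: note_on(60): voice 1 is free -> assigned | voices=[86 60 - - -]
Op 3: note_on(88): voice 2 is free -> assigned | voices=[86 60 88 - -]
Op 4: note_on(64): voice 3 is free -> assigned | voices=[86 60 88 64 -]
Op 5: note_on(67): voice 4 is free -> assigned | voices=[86 60 88 64 67]
Op 6: note_on(89): all voices busy, STEAL voice 0 (pitch 86, oldest) -> assign | voices=[89 60 88 64 67]
Op 7: note_off(64): free voice 3 | voices=[89 60 88 - 67]
Op 8: note_off(88): free voice 2 | voices=[89 60 - - 67]
Op 9: note_on(68): voice 2 is free -> assigned | voices=[89 60 68 - 67]
Op 10: note_on(62): voice 3 is free -> assigned | voices=[89 60 68 62 67]
Op 11: note_off(89): free voice 0 | voices=[- 60 68 62 67]
Op 12: note_off(67): free voice 4 | voices=[- 60 68 62 -]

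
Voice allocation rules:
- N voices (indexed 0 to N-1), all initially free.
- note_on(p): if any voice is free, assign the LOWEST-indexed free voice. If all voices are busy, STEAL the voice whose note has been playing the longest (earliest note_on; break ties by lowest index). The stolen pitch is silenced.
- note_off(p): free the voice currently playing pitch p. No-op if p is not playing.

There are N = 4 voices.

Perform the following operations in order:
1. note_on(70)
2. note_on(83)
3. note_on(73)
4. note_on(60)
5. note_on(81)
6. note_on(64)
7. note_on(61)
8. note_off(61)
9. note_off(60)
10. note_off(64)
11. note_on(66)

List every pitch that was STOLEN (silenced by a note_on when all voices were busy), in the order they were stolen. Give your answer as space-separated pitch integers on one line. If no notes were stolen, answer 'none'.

Op 1: note_on(70): voice 0 is free -> assigned | voices=[70 - - -]
Op 2: note_on(83): voice 1 is free -> assigned | voices=[70 83 - -]
Op 3: note_on(73): voice 2 is free -> assigned | voices=[70 83 73 -]
Op 4: note_on(60): voice 3 is free -> assigned | voices=[70 83 73 60]
Op 5: note_on(81): all voices busy, STEAL voice 0 (pitch 70, oldest) -> assign | voices=[81 83 73 60]
Op 6: note_on(64): all voices busy, STEAL voice 1 (pitch 83, oldest) -> assign | voices=[81 64 73 60]
Op 7: note_on(61): all voices busy, STEAL voice 2 (pitch 73, oldest) -> assign | voices=[81 64 61 60]
Op 8: note_off(61): free voice 2 | voices=[81 64 - 60]
Op 9: note_off(60): free voice 3 | voices=[81 64 - -]
Op 10: note_off(64): free voice 1 | voices=[81 - - -]
Op 11: note_on(66): voice 1 is free -> assigned | voices=[81 66 - -]

Answer: 70 83 73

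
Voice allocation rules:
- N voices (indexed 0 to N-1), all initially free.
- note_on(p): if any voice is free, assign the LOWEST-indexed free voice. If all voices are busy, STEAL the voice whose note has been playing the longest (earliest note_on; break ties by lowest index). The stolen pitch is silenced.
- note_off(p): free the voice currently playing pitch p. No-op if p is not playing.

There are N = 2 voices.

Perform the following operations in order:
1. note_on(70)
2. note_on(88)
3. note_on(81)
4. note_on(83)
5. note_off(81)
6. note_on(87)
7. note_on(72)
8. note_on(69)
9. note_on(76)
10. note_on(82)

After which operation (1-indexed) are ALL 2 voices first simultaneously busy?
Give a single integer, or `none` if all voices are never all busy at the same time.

Answer: 2

Derivation:
Op 1: note_on(70): voice 0 is free -> assigned | voices=[70 -]
Op 2: note_on(88): voice 1 is free -> assigned | voices=[70 88]
Op 3: note_on(81): all voices busy, STEAL voice 0 (pitch 70, oldest) -> assign | voices=[81 88]
Op 4: note_on(83): all voices busy, STEAL voice 1 (pitch 88, oldest) -> assign | voices=[81 83]
Op 5: note_off(81): free voice 0 | voices=[- 83]
Op 6: note_on(87): voice 0 is free -> assigned | voices=[87 83]
Op 7: note_on(72): all voices busy, STEAL voice 1 (pitch 83, oldest) -> assign | voices=[87 72]
Op 8: note_on(69): all voices busy, STEAL voice 0 (pitch 87, oldest) -> assign | voices=[69 72]
Op 9: note_on(76): all voices busy, STEAL voice 1 (pitch 72, oldest) -> assign | voices=[69 76]
Op 10: note_on(82): all voices busy, STEAL voice 0 (pitch 69, oldest) -> assign | voices=[82 76]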